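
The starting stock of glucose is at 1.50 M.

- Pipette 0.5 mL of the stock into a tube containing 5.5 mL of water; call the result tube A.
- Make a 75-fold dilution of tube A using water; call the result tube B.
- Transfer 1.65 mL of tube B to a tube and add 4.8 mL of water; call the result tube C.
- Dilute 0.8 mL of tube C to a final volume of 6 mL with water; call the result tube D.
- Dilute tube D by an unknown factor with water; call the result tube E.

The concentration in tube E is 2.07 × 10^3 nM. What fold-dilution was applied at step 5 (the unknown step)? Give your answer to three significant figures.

27.5-fold

Step 1: 0.5 mL + 5.5 mL = 6 mL total → factor 6/0.5 = 12
Step 2: 75-fold → factor 75
Step 3: 1.65 mL + 4.8 mL = 6.45 mL total → factor 6.45/1.65 = 3.9091
Step 4: 0.8 mL brought to 6 mL → factor 6/0.8 = 7.5
Step 5: unknown factor x
Product of known-step factors = 26386
Overall factor = 1.50 M / (2.07 × 10^3 nM) = 7.2464 × 10^5
x = 7.2464 × 10^5 / 26386 = 27.5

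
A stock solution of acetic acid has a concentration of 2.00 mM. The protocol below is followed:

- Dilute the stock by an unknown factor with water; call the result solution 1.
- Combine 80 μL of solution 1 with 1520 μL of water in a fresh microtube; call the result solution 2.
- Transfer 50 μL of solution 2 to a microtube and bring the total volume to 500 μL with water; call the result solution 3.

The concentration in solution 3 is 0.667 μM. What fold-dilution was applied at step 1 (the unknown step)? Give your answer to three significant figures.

15.0-fold

Step 1: unknown factor x
Step 2: 80 μL + 1520 μL = 1600 μL total → factor 1600/80 = 20
Step 3: 50 μL brought to 500 μL → factor 500/50 = 10
Product of known-step factors = 200
Overall factor = 2.00 mM / (0.667 μM) = 2998.5
x = 2998.5 / 200 = 15.0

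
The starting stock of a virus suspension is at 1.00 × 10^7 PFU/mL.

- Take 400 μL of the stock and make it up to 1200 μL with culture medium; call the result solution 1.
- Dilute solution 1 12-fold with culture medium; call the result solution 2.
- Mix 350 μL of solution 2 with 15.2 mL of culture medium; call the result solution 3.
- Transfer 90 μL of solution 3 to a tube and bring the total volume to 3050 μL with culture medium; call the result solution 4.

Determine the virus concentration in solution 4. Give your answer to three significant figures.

184 PFU/mL

Step 1: 400 μL brought to 1200 μL → factor 1200/400 = 3
Step 2: 12-fold → factor 12
Step 3: 350 μL + 15.2 mL = 15550 μL total → factor 15550/350 = 44.429
Step 4: 90 μL brought to 3050 μL → factor 3050/90 = 33.889
Overall dilution factor = 3 × 12 × 44.429 × 33.889 = 54203
Final = 1.00 × 10^7 PFU/mL / 54203 = 184 PFU/mL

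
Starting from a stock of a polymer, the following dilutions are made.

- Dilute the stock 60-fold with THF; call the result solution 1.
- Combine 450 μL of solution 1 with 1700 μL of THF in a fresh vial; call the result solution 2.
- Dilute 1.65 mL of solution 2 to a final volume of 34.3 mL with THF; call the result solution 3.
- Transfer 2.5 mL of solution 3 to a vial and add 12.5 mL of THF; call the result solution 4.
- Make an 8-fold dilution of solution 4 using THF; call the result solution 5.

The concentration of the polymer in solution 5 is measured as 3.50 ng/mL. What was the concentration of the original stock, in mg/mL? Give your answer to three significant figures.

1.00 mg/mL

Step 1: 60-fold → factor 60
Step 2: 450 μL + 1700 μL = 2150 μL total → factor 2150/450 = 4.7778
Step 3: 1.65 mL brought to 34.3 mL → factor 34.3/1.65 = 20.788
Step 4: 2.5 mL + 12.5 mL = 15 mL total → factor 15/2.5 = 6
Step 5: 8-fold → factor 8
Overall dilution factor = 60 × 4.7778 × 20.788 × 6 × 8 = 2.8604 × 10^5
Stock = 3.50 ng/mL × 2.8604 × 10^5 = 1.001 × 10^6 ng/mL = 1.00 mg/mL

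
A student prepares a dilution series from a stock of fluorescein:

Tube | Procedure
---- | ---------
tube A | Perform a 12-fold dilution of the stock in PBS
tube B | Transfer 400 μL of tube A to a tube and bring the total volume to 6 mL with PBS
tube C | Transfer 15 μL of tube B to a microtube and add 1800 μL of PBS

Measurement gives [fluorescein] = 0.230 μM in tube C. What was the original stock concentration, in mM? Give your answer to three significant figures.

Step 1: 12-fold → factor 12
Step 2: 400 μL brought to 6 mL → factor 6000/400 = 15
Step 3: 15 μL + 1800 μL = 1815 μL total → factor 1815/15 = 121
Overall dilution factor = 12 × 15 × 121 = 21780
Stock = 0.230 μM × 21780 = 5009 μM = 5.01 mM

5.01 mM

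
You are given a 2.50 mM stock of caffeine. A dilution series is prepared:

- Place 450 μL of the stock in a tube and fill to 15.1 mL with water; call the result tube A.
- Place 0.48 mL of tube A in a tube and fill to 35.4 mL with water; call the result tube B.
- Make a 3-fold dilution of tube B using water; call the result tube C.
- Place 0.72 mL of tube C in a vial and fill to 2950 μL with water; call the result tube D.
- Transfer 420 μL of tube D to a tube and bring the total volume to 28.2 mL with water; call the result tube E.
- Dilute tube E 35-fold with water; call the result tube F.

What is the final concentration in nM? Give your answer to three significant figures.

Step 1: 450 μL brought to 15.1 mL → factor 15100/450 = 33.556
Step 2: 0.48 mL brought to 35.4 mL → factor 35.4/0.48 = 73.75
Step 3: 3-fold → factor 3
Step 4: 0.72 mL brought to 2950 μL → factor 2.95/0.72 = 4.0972
Step 5: 420 μL brought to 28.2 mL → factor 28200/420 = 67.143
Step 6: 35-fold → factor 35
Overall dilution factor = 33.556 × 73.75 × 3 × 4.0972 × 67.143 × 35 = 7.1483 × 10^7
Final = 2.50 mM / 7.1483 × 10^7 = 3.497 × 10^-8 mM = 0.0350 nM

0.0350 nM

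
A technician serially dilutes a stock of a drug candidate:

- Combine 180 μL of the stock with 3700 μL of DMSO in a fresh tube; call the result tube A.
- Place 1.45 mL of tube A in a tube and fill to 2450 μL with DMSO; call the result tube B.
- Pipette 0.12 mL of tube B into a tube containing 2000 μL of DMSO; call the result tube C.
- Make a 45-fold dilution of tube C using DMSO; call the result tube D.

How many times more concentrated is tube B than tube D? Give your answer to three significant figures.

Step 1: 180 μL + 3700 μL = 3880 μL total → factor 3880/180 = 21.556
Step 2: 1.45 mL brought to 2450 μL → factor 2.45/1.45 = 1.6897
Step 3: 0.12 mL + 2000 μL = 2.12 mL total → factor 2.12/0.12 = 17.667
Step 4: 45-fold → factor 45
Dilution factor to tube B = 36.421; to tube D = 28955
[tube B]/[tube D] = (factor to tube D)/(factor to tube B) = 28955/36.421 = 795

795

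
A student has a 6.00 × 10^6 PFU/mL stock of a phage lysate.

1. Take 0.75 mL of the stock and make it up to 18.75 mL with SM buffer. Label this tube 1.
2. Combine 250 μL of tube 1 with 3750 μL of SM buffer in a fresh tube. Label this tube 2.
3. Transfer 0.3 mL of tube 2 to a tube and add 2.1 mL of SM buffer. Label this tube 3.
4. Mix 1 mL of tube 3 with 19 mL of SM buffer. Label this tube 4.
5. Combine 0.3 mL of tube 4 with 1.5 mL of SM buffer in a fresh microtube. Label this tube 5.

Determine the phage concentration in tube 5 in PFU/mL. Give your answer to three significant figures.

Step 1: 0.75 mL brought to 18.75 mL → factor 18.75/0.75 = 25
Step 2: 250 μL + 3750 μL = 4000 μL total → factor 4000/250 = 16
Step 3: 0.3 mL + 2.1 mL = 2.4 mL total → factor 2.4/0.3 = 8
Step 4: 1 mL + 19 mL = 20 mL total → factor 20/1 = 20
Step 5: 0.3 mL + 1.5 mL = 1.8 mL total → factor 1.8/0.3 = 6
Overall dilution factor = 25 × 16 × 8 × 20 × 6 = 3.84 × 10^5
Final = 6.00 × 10^6 PFU/mL / 3.84 × 10^5 = 15.6 PFU/mL

15.6 PFU/mL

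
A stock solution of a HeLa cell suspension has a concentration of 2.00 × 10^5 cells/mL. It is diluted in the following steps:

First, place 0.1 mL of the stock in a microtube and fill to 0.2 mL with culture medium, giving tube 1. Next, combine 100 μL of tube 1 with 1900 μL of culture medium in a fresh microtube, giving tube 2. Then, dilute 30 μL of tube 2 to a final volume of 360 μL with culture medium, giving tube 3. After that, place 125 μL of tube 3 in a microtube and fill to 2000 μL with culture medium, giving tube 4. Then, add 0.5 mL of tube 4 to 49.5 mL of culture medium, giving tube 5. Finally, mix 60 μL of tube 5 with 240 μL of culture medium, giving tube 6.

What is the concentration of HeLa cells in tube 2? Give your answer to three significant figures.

Step 1: 0.1 mL brought to 0.2 mL → factor 0.2/0.1 = 2
Step 2: 100 μL + 1900 μL = 2000 μL total → factor 2000/100 = 20
Dilution factor through tube 2 = 2 × 20 = 40
[tube 2] = 2.00 × 10^5 cells/mL / 40 = 5.00 × 10^3 cells/mL

5.00 × 10^3 cells/mL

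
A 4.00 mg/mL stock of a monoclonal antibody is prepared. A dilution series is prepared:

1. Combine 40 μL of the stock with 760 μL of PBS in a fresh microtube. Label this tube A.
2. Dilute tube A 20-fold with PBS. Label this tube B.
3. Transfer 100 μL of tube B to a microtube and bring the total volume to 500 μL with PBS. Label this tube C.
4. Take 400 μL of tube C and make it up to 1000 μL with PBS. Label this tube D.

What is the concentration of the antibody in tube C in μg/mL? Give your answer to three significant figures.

Step 1: 40 μL + 760 μL = 800 μL total → factor 800/40 = 20
Step 2: 20-fold → factor 20
Step 3: 100 μL brought to 500 μL → factor 500/100 = 5
Dilution factor through tube C = 20 × 20 × 5 = 2000
[tube C] = 4.00 mg/mL / 2000 = 0.002000 mg/mL = 2.00 μg/mL

2.00 μg/mL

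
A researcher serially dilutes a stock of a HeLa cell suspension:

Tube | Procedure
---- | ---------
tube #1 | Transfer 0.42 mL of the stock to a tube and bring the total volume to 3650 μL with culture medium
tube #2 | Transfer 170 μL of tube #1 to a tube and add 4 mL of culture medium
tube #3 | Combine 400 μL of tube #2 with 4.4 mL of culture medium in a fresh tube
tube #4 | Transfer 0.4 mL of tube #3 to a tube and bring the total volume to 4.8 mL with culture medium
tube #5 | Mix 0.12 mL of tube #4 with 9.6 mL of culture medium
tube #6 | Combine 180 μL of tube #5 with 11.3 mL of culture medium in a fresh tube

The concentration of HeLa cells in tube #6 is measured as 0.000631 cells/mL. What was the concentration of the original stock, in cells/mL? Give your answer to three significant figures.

1.00 × 10^5 cells/mL

Step 1: 0.42 mL brought to 3650 μL → factor 3.65/0.42 = 8.6905
Step 2: 170 μL + 4 mL = 4170 μL total → factor 4170/170 = 24.529
Step 3: 400 μL + 4.4 mL = 4800 μL total → factor 4800/400 = 12
Step 4: 0.4 mL brought to 4.8 mL → factor 4.8/0.4 = 12
Step 5: 0.12 mL + 9.6 mL = 9.72 mL total → factor 9.72/0.12 = 81
Step 6: 180 μL + 11.3 mL = 11480 μL total → factor 11480/180 = 63.778
Overall dilution factor = 8.6905 × 24.529 × 12 × 12 × 81 × 63.778 = 1.5858 × 10^8
Stock = 0.000631 cells/mL × 1.5858 × 10^8 = 1.00 × 10^5 cells/mL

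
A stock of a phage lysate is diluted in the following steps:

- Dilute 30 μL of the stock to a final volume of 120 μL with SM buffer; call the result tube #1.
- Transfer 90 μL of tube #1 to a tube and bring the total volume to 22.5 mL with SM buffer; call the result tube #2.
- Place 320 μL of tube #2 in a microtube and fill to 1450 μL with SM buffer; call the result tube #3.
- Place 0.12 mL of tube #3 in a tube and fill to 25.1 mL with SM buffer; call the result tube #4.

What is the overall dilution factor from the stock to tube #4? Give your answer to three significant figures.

9.48 × 10^5

Step 1: 30 μL brought to 120 μL → factor 120/30 = 4
Step 2: 90 μL brought to 22.5 mL → factor 22500/90 = 250
Step 3: 320 μL brought to 1450 μL → factor 1450/320 = 4.5312
Step 4: 0.12 mL brought to 25.1 mL → factor 25.1/0.12 = 209.17
Overall dilution factor = 4 × 250 × 4.5312 × 209.17 = 9.4779 × 10^5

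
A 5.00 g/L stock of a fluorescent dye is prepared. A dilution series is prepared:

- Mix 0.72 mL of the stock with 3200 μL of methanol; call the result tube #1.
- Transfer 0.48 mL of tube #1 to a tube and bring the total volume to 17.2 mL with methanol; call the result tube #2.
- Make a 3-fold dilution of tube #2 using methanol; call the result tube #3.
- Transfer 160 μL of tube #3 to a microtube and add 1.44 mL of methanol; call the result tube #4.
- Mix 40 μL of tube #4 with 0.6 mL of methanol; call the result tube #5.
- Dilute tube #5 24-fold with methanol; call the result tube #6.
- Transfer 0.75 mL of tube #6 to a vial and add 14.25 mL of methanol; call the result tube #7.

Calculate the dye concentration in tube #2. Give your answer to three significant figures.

0.0256 g/L

Step 1: 0.72 mL + 3200 μL = 3.92 mL total → factor 3.92/0.72 = 5.4444
Step 2: 0.48 mL brought to 17.2 mL → factor 17.2/0.48 = 35.833
Dilution factor through tube #2 = 5.4444 × 35.833 = 195.09
[tube #2] = 5.00 g/L / 195.09 = 0.0256 g/L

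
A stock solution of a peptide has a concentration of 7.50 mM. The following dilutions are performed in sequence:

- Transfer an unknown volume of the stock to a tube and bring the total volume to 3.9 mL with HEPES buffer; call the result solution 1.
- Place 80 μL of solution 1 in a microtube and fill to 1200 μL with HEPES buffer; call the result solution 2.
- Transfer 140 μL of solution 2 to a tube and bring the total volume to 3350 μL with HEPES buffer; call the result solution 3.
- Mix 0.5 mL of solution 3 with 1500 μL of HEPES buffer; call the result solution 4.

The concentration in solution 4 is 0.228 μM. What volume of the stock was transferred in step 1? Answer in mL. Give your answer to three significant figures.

Step 1: v brought to 3.9 mL → factor = 3.9 mL/v
Step 2: 80 μL brought to 1200 μL → factor 1200/80 = 15
Step 3: 140 μL brought to 3350 μL → factor 3350/140 = 23.929
Step 4: 0.5 mL + 1500 μL = 2 mL total → factor 2/0.5 = 4
Product of known-step factors = 1435.7
Overall factor = 7.50 mM / (0.228 μM) = 32895
Step-1 factor = 32895 / 1435.7 = 22.912
v = 3.9 mL / 22.912 = 0.170 mL

0.170 mL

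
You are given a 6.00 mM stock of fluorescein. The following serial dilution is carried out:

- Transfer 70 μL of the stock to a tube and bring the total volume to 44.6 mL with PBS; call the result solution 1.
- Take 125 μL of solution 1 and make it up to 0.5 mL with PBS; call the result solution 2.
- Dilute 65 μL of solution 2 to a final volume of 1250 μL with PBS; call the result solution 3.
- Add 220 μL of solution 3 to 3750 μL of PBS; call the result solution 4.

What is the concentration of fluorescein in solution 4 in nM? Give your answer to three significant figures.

Step 1: 70 μL brought to 44.6 mL → factor 44600/70 = 637.14
Step 2: 125 μL brought to 0.5 mL → factor 500/125 = 4
Step 3: 65 μL brought to 1250 μL → factor 1250/65 = 19.231
Step 4: 220 μL + 3750 μL = 3970 μL total → factor 3970/220 = 18.045
Overall dilution factor = 637.14 × 4 × 19.231 × 18.045 = 8.8443 × 10^5
Final = 6.00 mM / 8.8443 × 10^5 = 6.784 × 10^-6 mM = 6.78 nM

6.78 nM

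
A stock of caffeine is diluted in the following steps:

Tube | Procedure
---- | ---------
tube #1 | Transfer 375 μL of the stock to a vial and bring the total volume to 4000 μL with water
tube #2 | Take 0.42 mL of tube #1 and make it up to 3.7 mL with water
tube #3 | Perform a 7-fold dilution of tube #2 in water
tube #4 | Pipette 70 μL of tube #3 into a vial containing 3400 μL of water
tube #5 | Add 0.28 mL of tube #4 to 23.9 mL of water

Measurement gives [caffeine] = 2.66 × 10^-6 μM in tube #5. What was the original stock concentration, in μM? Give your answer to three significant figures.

Step 1: 375 μL brought to 4000 μL → factor 4000/375 = 10.667
Step 2: 0.42 mL brought to 3.7 mL → factor 3.7/0.42 = 8.8095
Step 3: 7-fold → factor 7
Step 4: 70 μL + 3400 μL = 3470 μL total → factor 3470/70 = 49.571
Step 5: 0.28 mL + 23.9 mL = 24.18 mL total → factor 24.18/0.28 = 86.357
Overall dilution factor = 10.667 × 8.8095 × 7 × 49.571 × 86.357 = 2.8158 × 10^6
Stock = 2.66 × 10^-6 μM × 2.8158 × 10^6 = 7.49 μM

7.49 μM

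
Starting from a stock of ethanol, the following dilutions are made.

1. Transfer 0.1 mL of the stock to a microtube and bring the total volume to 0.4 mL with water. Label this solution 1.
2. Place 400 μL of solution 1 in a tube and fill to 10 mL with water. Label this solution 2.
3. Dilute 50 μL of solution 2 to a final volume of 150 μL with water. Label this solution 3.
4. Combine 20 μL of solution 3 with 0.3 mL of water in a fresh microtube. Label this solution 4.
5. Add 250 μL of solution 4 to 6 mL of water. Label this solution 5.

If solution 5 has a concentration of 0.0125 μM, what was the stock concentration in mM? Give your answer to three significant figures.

Step 1: 0.1 mL brought to 0.4 mL → factor 0.4/0.1 = 4
Step 2: 400 μL brought to 10 mL → factor 10000/400 = 25
Step 3: 50 μL brought to 150 μL → factor 150/50 = 3
Step 4: 20 μL + 0.3 mL = 320 μL total → factor 320/20 = 16
Step 5: 250 μL + 6 mL = 6250 μL total → factor 6250/250 = 25
Overall dilution factor = 4 × 25 × 3 × 16 × 25 = 1.2 × 10^5
Stock = 0.0125 μM × 1.2 × 10^5 = 1500 μM = 1.50 mM

1.50 mM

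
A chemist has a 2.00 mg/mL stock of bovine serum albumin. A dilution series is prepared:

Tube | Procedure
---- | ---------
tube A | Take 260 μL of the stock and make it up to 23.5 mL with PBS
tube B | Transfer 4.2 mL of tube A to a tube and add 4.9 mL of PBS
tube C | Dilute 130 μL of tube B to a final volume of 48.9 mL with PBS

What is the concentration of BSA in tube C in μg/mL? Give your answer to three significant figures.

0.0272 μg/mL

Step 1: 260 μL brought to 23.5 mL → factor 23500/260 = 90.385
Step 2: 4.2 mL + 4.9 mL = 9.1 mL total → factor 9.1/4.2 = 2.1667
Step 3: 130 μL brought to 48.9 mL → factor 48900/130 = 376.15
Overall dilution factor = 90.385 × 2.1667 × 376.15 = 73663
Final = 2.00 mg/mL / 73663 = 2.715 × 10^-5 mg/mL = 0.0272 μg/mL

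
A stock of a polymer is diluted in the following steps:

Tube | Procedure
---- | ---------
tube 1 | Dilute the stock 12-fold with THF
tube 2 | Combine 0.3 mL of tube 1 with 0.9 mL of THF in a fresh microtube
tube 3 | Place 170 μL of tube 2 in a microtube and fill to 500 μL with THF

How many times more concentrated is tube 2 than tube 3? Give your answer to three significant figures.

2.94

Step 1: 12-fold → factor 12
Step 2: 0.3 mL + 0.9 mL = 1.2 mL total → factor 1.2/0.3 = 4
Step 3: 170 μL brought to 500 μL → factor 500/170 = 2.9412
Dilution factor to tube 2 = 48; to tube 3 = 141.18
[tube 2]/[tube 3] = (factor to tube 3)/(factor to tube 2) = 141.18/48 = 2.94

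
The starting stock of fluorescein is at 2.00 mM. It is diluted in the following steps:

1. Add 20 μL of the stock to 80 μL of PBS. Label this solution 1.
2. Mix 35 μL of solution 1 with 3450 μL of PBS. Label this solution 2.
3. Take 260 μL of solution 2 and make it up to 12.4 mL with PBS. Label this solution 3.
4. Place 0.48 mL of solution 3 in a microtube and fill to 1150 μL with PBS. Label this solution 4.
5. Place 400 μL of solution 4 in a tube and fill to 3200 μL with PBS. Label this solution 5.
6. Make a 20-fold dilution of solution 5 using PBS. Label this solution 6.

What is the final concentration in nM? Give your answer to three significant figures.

Step 1: 20 μL + 80 μL = 100 μL total → factor 100/20 = 5
Step 2: 35 μL + 3450 μL = 3485 μL total → factor 3485/35 = 99.571
Step 3: 260 μL brought to 12.4 mL → factor 12400/260 = 47.692
Step 4: 0.48 mL brought to 1150 μL → factor 1.15/0.48 = 2.3958
Step 5: 400 μL brought to 3200 μL → factor 3200/400 = 8
Step 6: 20-fold → factor 20
Overall dilution factor = 5 × 99.571 × 47.692 × 2.3958 × 8 × 20 = 9.1018 × 10^6
Final = 2.00 mM / 9.1018 × 10^6 = 2.197 × 10^-7 mM = 0.220 nM

0.220 nM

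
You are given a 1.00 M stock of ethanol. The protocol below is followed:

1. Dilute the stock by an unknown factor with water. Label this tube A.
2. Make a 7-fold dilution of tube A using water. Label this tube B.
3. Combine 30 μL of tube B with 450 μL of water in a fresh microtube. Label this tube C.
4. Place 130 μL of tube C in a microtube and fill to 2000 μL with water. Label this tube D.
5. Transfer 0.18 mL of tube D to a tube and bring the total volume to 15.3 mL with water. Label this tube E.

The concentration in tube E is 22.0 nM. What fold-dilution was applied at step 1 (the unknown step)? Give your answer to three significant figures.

Step 1: unknown factor x
Step 2: 7-fold → factor 7
Step 3: 30 μL + 450 μL = 480 μL total → factor 480/30 = 16
Step 4: 130 μL brought to 2000 μL → factor 2000/130 = 15.385
Step 5: 0.18 mL brought to 15.3 mL → factor 15.3/0.18 = 85
Product of known-step factors = 1.4646 × 10^5
Overall factor = 1.00 M / (22.0 nM) = 4.5455 × 10^7
x = 4.5455 × 10^7 / 1.4646 × 10^5 = 310

310-fold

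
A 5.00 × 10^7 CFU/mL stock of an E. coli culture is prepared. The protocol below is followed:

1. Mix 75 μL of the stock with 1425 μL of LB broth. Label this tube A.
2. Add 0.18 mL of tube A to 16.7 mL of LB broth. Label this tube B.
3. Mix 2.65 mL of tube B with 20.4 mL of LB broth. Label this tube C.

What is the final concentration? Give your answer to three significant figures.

Step 1: 75 μL + 1425 μL = 1500 μL total → factor 1500/75 = 20
Step 2: 0.18 mL + 16.7 mL = 16.88 mL total → factor 16.88/0.18 = 93.778
Step 3: 2.65 mL + 20.4 mL = 23.05 mL total → factor 23.05/2.65 = 8.6981
Overall dilution factor = 20 × 93.778 × 8.6981 = 16314
Final = 5.00 × 10^7 CFU/mL / 16314 = 3.06 × 10^3 CFU/mL

3.06 × 10^3 CFU/mL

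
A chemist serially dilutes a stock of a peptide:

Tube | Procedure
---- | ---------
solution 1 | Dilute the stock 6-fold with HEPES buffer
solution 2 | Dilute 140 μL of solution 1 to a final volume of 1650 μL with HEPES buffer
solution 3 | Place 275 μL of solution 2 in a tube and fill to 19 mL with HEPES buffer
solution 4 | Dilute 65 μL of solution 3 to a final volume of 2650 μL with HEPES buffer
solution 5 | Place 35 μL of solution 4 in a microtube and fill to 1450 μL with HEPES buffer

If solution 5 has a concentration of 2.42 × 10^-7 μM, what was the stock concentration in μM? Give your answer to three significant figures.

Step 1: 6-fold → factor 6
Step 2: 140 μL brought to 1650 μL → factor 1650/140 = 11.786
Step 3: 275 μL brought to 19 mL → factor 19000/275 = 69.091
Step 4: 65 μL brought to 2650 μL → factor 2650/65 = 40.769
Step 5: 35 μL brought to 1450 μL → factor 1450/35 = 41.429
Overall dilution factor = 6 × 11.786 × 69.091 × 40.769 × 41.429 = 8.252 × 10^6
Stock = 2.42 × 10^-7 μM × 8.252 × 10^6 = 2.00 μM

2.00 μM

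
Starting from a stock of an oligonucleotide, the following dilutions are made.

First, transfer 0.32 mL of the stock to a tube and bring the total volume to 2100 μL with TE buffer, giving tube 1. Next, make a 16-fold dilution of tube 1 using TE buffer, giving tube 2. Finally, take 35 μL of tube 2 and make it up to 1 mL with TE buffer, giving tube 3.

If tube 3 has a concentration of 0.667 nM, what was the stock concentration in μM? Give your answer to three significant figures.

2.00 μM

Step 1: 0.32 mL brought to 2100 μL → factor 2.1/0.32 = 6.5625
Step 2: 16-fold → factor 16
Step 3: 35 μL brought to 1 mL → factor 1000/35 = 28.571
Overall dilution factor = 6.5625 × 16 × 28.571 = 3000
Stock = 0.667 nM × 3000 = 2001 nM = 2.00 μM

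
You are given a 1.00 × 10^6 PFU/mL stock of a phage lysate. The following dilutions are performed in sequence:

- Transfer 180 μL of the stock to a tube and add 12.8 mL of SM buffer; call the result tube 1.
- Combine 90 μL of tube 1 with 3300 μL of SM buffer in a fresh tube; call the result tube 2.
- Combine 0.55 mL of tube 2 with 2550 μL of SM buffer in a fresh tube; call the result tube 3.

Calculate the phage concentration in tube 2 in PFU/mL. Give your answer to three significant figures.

Step 1: 180 μL + 12.8 mL = 12980 μL total → factor 12980/180 = 72.111
Step 2: 90 μL + 3300 μL = 3390 μL total → factor 3390/90 = 37.667
Dilution factor through tube 2 = 72.111 × 37.667 = 2716.2
[tube 2] = 1.00 × 10^6 PFU/mL / 2716.2 = 368 PFU/mL

368 PFU/mL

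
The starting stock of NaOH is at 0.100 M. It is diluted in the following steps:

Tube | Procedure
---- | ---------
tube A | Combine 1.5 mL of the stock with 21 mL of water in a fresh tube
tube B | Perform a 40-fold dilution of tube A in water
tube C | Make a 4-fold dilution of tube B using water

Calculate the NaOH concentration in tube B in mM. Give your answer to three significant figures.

0.167 mM

Step 1: 1.5 mL + 21 mL = 22.5 mL total → factor 22.5/1.5 = 15
Step 2: 40-fold → factor 40
Dilution factor through tube B = 15 × 40 = 600
[tube B] = 0.100 M / 600 = 0.0001667 M = 0.167 mM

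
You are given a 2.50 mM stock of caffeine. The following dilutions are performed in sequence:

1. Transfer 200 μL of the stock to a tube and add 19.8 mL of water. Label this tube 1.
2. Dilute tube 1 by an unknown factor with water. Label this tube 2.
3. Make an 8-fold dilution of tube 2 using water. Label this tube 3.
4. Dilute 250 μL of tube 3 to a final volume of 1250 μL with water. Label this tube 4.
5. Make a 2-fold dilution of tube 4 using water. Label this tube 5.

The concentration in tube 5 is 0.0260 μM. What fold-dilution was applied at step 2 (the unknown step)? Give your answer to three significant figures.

12.0-fold

Step 1: 200 μL + 19.8 mL = 20000 μL total → factor 20000/200 = 100
Step 2: unknown factor x
Step 3: 8-fold → factor 8
Step 4: 250 μL brought to 1250 μL → factor 1250/250 = 5
Step 5: 2-fold → factor 2
Product of known-step factors = 8000
Overall factor = 2.50 mM / (0.0260 μM) = 96154
x = 96154 / 8000 = 12.0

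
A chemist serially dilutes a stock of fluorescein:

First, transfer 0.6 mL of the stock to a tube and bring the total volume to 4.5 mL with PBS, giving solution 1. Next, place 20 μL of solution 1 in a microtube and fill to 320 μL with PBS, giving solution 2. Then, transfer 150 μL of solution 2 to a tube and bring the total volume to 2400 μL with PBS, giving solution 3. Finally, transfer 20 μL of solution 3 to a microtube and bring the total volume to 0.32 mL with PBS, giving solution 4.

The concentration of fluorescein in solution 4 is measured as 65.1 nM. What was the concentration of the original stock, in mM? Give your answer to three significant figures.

Step 1: 0.6 mL brought to 4.5 mL → factor 4.5/0.6 = 7.5
Step 2: 20 μL brought to 320 μL → factor 320/20 = 16
Step 3: 150 μL brought to 2400 μL → factor 2400/150 = 16
Step 4: 20 μL brought to 0.32 mL → factor 320/20 = 16
Overall dilution factor = 7.5 × 16 × 16 × 16 = 30720
Stock = 65.1 nM × 30720 = 2.000 × 10^6 nM = 2.00 mM

2.00 mM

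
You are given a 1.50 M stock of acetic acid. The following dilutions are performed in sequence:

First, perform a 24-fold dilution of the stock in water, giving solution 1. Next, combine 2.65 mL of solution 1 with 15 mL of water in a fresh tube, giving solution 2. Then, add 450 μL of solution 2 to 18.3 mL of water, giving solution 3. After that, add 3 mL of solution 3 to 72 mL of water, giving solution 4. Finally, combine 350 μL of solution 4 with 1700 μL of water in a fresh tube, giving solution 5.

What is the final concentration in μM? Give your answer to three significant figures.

Step 1: 24-fold → factor 24
Step 2: 2.65 mL + 15 mL = 17.65 mL total → factor 17.65/2.65 = 6.6604
Step 3: 450 μL + 18.3 mL = 18750 μL total → factor 18750/450 = 41.667
Step 4: 3 mL + 72 mL = 75 mL total → factor 75/3 = 25
Step 5: 350 μL + 1700 μL = 2050 μL total → factor 2050/350 = 5.8571
Overall dilution factor = 24 × 6.6604 × 41.667 × 25 × 5.8571 = 9.7527 × 10^5
Final = 1.50 M / 9.7527 × 10^5 = 1.538 × 10^-6 M = 1.54 μM

1.54 μM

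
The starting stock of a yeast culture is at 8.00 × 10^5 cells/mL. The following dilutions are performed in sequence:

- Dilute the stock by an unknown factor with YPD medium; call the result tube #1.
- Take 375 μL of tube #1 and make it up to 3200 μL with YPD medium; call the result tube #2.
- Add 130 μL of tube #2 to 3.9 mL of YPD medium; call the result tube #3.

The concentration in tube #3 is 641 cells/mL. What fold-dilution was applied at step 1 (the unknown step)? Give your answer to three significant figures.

4.72-fold

Step 1: unknown factor x
Step 2: 375 μL brought to 3200 μL → factor 3200/375 = 8.5333
Step 3: 130 μL + 3.9 mL = 4030 μL total → factor 4030/130 = 31
Product of known-step factors = 264.53
Overall factor = 8.00 × 10^5 cells/mL / (641 cells/mL) = 1248
x = 1248 / 264.53 = 4.72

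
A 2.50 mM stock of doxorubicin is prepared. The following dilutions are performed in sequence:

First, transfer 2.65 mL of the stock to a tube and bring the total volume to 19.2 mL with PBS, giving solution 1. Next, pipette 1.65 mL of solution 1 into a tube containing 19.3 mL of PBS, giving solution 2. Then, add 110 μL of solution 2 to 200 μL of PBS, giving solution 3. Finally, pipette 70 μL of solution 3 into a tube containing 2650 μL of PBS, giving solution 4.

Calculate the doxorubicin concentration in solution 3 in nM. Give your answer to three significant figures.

9.64 × 10^3 nM

Step 1: 2.65 mL brought to 19.2 mL → factor 19.2/2.65 = 7.2453
Step 2: 1.65 mL + 19.3 mL = 20.95 mL total → factor 20.95/1.65 = 12.697
Step 3: 110 μL + 200 μL = 310 μL total → factor 310/110 = 2.8182
Dilution factor through solution 3 = 7.2453 × 12.697 × 2.8182 = 259.25
[solution 3] = 2.50 mM / 259.25 = 0.009643 mM = 9.64 × 10^3 nM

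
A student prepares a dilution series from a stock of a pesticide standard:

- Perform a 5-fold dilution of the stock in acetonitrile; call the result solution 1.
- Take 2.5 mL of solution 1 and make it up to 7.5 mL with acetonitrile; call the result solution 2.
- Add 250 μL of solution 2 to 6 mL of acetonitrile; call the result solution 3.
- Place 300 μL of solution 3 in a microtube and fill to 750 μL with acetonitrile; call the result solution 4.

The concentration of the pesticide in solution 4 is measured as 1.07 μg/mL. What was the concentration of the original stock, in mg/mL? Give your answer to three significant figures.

Step 1: 5-fold → factor 5
Step 2: 2.5 mL brought to 7.5 mL → factor 7.5/2.5 = 3
Step 3: 250 μL + 6 mL = 6250 μL total → factor 6250/250 = 25
Step 4: 300 μL brought to 750 μL → factor 750/300 = 2.5
Overall dilution factor = 5 × 3 × 25 × 2.5 = 937.5
Stock = 1.07 μg/mL × 937.5 = 1003 μg/mL = 1.00 mg/mL

1.00 mg/mL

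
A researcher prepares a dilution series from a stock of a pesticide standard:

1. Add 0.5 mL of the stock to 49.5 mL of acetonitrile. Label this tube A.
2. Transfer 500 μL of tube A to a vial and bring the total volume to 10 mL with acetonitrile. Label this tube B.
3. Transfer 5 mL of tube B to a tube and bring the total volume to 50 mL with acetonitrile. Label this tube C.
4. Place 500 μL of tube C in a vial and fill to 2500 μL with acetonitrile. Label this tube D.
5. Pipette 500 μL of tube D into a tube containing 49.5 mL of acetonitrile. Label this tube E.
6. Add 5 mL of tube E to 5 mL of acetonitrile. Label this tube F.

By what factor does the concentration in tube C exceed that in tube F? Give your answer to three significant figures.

1.00 × 10^3

Step 1: 0.5 mL + 49.5 mL = 50 mL total → factor 50/0.5 = 100
Step 2: 500 μL brought to 10 mL → factor 10000/500 = 20
Step 3: 5 mL brought to 50 mL → factor 50/5 = 10
Step 4: 500 μL brought to 2500 μL → factor 2500/500 = 5
Step 5: 500 μL + 49.5 mL = 50000 μL total → factor 50000/500 = 100
Step 6: 5 mL + 5 mL = 10 mL total → factor 10/5 = 2
Dilution factor to tube C = 20000; to tube F = 2 × 10^7
[tube C]/[tube F] = (factor to tube F)/(factor to tube C) = 2 × 10^7/20000 = 1.00 × 10^3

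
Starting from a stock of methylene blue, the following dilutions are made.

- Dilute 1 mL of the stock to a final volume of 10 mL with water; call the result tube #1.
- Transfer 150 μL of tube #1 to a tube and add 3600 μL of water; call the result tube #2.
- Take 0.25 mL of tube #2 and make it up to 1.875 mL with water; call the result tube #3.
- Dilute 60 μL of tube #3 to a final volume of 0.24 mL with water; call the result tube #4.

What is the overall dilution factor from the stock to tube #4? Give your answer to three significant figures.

7.50 × 10^3

Step 1: 1 mL brought to 10 mL → factor 10/1 = 10
Step 2: 150 μL + 3600 μL = 3750 μL total → factor 3750/150 = 25
Step 3: 0.25 mL brought to 1.875 mL → factor 1.875/0.25 = 7.5
Step 4: 60 μL brought to 0.24 mL → factor 240/60 = 4
Overall dilution factor = 10 × 25 × 7.5 × 4 = 7500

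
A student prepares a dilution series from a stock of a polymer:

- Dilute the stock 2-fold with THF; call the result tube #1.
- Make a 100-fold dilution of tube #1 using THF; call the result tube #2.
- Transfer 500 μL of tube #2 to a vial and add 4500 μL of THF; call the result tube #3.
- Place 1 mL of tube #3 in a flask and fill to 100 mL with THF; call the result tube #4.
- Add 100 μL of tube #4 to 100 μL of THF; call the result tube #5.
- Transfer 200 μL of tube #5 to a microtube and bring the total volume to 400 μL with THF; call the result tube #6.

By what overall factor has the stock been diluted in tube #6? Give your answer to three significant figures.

Step 1: 2-fold → factor 2
Step 2: 100-fold → factor 100
Step 3: 500 μL + 4500 μL = 5000 μL total → factor 5000/500 = 10
Step 4: 1 mL brought to 100 mL → factor 100/1 = 100
Step 5: 100 μL + 100 μL = 200 μL total → factor 200/100 = 2
Step 6: 200 μL brought to 400 μL → factor 400/200 = 2
Overall dilution factor = 2 × 100 × 10 × 100 × 2 × 2 = 8 × 10^5

8.00 × 10^5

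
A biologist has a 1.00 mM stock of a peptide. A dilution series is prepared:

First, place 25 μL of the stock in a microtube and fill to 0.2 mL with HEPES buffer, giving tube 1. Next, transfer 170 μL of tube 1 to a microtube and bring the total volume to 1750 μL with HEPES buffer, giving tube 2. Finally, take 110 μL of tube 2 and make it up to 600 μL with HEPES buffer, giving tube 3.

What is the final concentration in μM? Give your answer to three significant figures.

2.23 μM

Step 1: 25 μL brought to 0.2 mL → factor 200/25 = 8
Step 2: 170 μL brought to 1750 μL → factor 1750/170 = 10.294
Step 3: 110 μL brought to 600 μL → factor 600/110 = 5.4545
Overall dilution factor = 8 × 10.294 × 5.4545 = 449.2
Final = 1.00 mM / 449.2 = 0.002226 mM = 2.23 μM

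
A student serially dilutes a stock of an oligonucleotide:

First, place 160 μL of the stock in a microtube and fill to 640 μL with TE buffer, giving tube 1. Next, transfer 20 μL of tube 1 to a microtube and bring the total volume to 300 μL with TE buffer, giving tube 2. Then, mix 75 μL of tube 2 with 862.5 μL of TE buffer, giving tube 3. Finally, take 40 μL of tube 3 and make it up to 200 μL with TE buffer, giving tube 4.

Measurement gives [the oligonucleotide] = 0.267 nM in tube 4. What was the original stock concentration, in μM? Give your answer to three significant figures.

1.00 μM

Step 1: 160 μL brought to 640 μL → factor 640/160 = 4
Step 2: 20 μL brought to 300 μL → factor 300/20 = 15
Step 3: 75 μL + 862.5 μL = 937.5 μL total → factor 937.5/75 = 12.5
Step 4: 40 μL brought to 200 μL → factor 200/40 = 5
Overall dilution factor = 4 × 15 × 12.5 × 5 = 3750
Stock = 0.267 nM × 3750 = 1001 nM = 1.00 μM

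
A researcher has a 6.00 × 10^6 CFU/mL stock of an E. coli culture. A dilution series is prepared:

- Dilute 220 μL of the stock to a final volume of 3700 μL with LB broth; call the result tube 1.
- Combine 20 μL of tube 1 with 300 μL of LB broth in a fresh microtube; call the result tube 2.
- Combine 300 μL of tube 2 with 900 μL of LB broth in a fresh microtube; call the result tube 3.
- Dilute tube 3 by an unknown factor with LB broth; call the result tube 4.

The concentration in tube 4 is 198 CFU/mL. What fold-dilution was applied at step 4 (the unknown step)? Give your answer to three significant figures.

28.2-fold

Step 1: 220 μL brought to 3700 μL → factor 3700/220 = 16.818
Step 2: 20 μL + 300 μL = 320 μL total → factor 320/20 = 16
Step 3: 300 μL + 900 μL = 1200 μL total → factor 1200/300 = 4
Step 4: unknown factor x
Product of known-step factors = 1076.4
Overall factor = 6.00 × 10^6 CFU/mL / (198 CFU/mL) = 30303
x = 30303 / 1076.4 = 28.2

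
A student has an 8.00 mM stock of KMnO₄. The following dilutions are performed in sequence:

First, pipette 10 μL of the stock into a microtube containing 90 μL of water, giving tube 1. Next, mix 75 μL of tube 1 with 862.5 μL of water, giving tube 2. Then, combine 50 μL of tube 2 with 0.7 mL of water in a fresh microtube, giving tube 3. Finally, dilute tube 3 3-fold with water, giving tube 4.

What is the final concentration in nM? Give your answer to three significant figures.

1.42 × 10^3 nM

Step 1: 10 μL + 90 μL = 100 μL total → factor 100/10 = 10
Step 2: 75 μL + 862.5 μL = 937.5 μL total → factor 937.5/75 = 12.5
Step 3: 50 μL + 0.7 mL = 750 μL total → factor 750/50 = 15
Step 4: 3-fold → factor 3
Overall dilution factor = 10 × 12.5 × 15 × 3 = 5625
Final = 8.00 mM / 5625 = 0.001422 mM = 1.42 × 10^3 nM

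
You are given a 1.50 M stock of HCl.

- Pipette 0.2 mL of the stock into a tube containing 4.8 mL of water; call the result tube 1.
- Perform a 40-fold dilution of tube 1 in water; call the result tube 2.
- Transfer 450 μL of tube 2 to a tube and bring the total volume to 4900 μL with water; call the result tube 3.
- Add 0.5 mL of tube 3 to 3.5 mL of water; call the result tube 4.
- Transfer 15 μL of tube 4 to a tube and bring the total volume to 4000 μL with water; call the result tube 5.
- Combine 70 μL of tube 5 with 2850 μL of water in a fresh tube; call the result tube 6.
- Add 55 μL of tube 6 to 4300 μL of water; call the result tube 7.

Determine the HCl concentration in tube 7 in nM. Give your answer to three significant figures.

0.0195 nM

Step 1: 0.2 mL + 4.8 mL = 5 mL total → factor 5/0.2 = 25
Step 2: 40-fold → factor 40
Step 3: 450 μL brought to 4900 μL → factor 4900/450 = 10.889
Step 4: 0.5 mL + 3.5 mL = 4 mL total → factor 4/0.5 = 8
Step 5: 15 μL brought to 4000 μL → factor 4000/15 = 266.67
Step 6: 70 μL + 2850 μL = 2920 μL total → factor 2920/70 = 41.714
Step 7: 55 μL + 4300 μL = 4355 μL total → factor 4355/55 = 79.182
Overall dilution factor = 25 × 40 × 10.889 × 8 × 266.67 × 41.714 × 79.182 = 7.6728 × 10^10
Final = 1.50 M / 7.6728 × 10^10 = 1.955 × 10^-11 M = 0.0195 nM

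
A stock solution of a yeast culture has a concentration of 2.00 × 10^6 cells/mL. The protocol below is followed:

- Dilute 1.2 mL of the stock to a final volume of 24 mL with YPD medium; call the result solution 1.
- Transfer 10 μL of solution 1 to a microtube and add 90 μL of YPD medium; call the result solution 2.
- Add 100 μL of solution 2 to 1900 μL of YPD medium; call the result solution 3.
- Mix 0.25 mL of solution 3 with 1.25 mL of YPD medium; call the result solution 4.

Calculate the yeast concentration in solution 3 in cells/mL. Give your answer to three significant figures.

Step 1: 1.2 mL brought to 24 mL → factor 24/1.2 = 20
Step 2: 10 μL + 90 μL = 100 μL total → factor 100/10 = 10
Step 3: 100 μL + 1900 μL = 2000 μL total → factor 2000/100 = 20
Dilution factor through solution 3 = 20 × 10 × 20 = 4000
[solution 3] = 2.00 × 10^6 cells/mL / 4000 = 500 cells/mL

500 cells/mL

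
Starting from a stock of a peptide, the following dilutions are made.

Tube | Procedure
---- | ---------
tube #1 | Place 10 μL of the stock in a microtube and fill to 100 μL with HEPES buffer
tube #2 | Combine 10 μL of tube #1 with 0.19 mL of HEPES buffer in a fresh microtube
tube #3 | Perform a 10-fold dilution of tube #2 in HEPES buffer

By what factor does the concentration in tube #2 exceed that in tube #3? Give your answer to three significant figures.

Step 1: 10 μL brought to 100 μL → factor 100/10 = 10
Step 2: 10 μL + 0.19 mL = 200 μL total → factor 200/10 = 20
Step 3: 10-fold → factor 10
Dilution factor to tube #2 = 200; to tube #3 = 2000
[tube #2]/[tube #3] = (factor to tube #3)/(factor to tube #2) = 2000/200 = 10.0

10.0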